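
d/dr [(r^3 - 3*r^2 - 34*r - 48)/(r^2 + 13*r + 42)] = (r^4 + 26*r^3 + 121*r^2 - 156*r - 804)/(r^4 + 26*r^3 + 253*r^2 + 1092*r + 1764)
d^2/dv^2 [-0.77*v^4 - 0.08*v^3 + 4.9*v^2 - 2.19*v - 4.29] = -9.24*v^2 - 0.48*v + 9.8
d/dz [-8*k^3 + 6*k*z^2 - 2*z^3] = 6*z*(2*k - z)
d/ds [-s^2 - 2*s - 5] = -2*s - 2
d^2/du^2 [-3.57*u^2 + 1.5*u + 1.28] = -7.14000000000000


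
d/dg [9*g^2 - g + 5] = 18*g - 1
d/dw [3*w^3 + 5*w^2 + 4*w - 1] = 9*w^2 + 10*w + 4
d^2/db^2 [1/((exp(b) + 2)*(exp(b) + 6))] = 4*(exp(3*b) + 6*exp(2*b) + 4*exp(b) - 24)*exp(b)/(exp(6*b) + 24*exp(5*b) + 228*exp(4*b) + 1088*exp(3*b) + 2736*exp(2*b) + 3456*exp(b) + 1728)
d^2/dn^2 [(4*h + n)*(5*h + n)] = 2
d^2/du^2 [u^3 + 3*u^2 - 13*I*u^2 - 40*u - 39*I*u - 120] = 6*u + 6 - 26*I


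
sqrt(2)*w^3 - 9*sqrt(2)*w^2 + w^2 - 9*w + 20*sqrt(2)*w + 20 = (w - 5)*(w - 4)*(sqrt(2)*w + 1)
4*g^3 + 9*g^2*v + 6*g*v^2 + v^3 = (g + v)^2*(4*g + v)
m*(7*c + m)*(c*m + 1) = 7*c^2*m^2 + c*m^3 + 7*c*m + m^2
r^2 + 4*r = r*(r + 4)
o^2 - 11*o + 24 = (o - 8)*(o - 3)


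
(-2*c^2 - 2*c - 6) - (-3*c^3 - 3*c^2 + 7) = 3*c^3 + c^2 - 2*c - 13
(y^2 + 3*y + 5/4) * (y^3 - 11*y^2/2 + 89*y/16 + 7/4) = y^5 - 5*y^4/2 - 155*y^3/16 + 185*y^2/16 + 781*y/64 + 35/16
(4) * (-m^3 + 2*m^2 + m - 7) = -4*m^3 + 8*m^2 + 4*m - 28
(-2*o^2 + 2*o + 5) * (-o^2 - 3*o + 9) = 2*o^4 + 4*o^3 - 29*o^2 + 3*o + 45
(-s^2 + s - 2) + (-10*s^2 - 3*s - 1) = -11*s^2 - 2*s - 3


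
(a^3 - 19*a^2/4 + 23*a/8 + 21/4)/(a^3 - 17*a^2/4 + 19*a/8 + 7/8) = (4*a^2 - 5*a - 6)/(4*a^2 - 3*a - 1)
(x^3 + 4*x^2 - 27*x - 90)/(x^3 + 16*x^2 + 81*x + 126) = (x - 5)/(x + 7)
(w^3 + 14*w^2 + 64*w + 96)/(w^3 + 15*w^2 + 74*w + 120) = (w + 4)/(w + 5)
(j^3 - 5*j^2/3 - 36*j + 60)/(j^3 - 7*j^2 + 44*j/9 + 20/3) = 3*(j + 6)/(3*j + 2)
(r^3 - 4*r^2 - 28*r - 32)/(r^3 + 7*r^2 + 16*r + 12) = (r - 8)/(r + 3)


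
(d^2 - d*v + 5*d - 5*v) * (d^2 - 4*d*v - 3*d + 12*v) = d^4 - 5*d^3*v + 2*d^3 + 4*d^2*v^2 - 10*d^2*v - 15*d^2 + 8*d*v^2 + 75*d*v - 60*v^2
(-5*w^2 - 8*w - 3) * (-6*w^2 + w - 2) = 30*w^4 + 43*w^3 + 20*w^2 + 13*w + 6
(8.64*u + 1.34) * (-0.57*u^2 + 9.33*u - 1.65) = -4.9248*u^3 + 79.8474*u^2 - 1.7538*u - 2.211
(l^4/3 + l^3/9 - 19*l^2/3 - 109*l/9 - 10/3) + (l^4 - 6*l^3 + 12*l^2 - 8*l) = 4*l^4/3 - 53*l^3/9 + 17*l^2/3 - 181*l/9 - 10/3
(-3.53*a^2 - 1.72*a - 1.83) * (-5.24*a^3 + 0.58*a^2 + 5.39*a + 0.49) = 18.4972*a^5 + 6.9654*a^4 - 10.4351*a^3 - 12.0619*a^2 - 10.7065*a - 0.8967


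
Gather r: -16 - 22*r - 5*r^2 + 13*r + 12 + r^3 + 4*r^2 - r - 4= r^3 - r^2 - 10*r - 8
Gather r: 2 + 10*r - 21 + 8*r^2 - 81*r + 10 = 8*r^2 - 71*r - 9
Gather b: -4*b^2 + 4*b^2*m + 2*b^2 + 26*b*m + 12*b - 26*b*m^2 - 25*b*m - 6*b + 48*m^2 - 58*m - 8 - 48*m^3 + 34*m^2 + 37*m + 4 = b^2*(4*m - 2) + b*(-26*m^2 + m + 6) - 48*m^3 + 82*m^2 - 21*m - 4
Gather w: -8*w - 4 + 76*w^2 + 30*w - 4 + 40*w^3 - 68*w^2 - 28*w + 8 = 40*w^3 + 8*w^2 - 6*w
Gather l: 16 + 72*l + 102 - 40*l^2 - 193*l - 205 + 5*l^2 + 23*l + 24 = -35*l^2 - 98*l - 63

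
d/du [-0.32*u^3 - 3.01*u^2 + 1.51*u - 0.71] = -0.96*u^2 - 6.02*u + 1.51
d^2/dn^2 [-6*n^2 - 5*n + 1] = -12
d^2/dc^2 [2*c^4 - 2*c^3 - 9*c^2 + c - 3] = 24*c^2 - 12*c - 18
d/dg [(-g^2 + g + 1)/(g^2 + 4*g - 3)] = (-5*g^2 + 4*g - 7)/(g^4 + 8*g^3 + 10*g^2 - 24*g + 9)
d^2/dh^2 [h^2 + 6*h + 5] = 2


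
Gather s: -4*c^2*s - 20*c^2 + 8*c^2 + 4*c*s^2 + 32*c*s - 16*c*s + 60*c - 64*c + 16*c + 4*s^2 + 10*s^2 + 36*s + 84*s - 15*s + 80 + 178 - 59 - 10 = -12*c^2 + 12*c + s^2*(4*c + 14) + s*(-4*c^2 + 16*c + 105) + 189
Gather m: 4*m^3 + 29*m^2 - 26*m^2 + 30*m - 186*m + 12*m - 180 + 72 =4*m^3 + 3*m^2 - 144*m - 108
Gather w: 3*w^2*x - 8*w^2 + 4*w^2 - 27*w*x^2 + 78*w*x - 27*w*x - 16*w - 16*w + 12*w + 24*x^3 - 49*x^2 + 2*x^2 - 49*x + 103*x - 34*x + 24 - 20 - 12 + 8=w^2*(3*x - 4) + w*(-27*x^2 + 51*x - 20) + 24*x^3 - 47*x^2 + 20*x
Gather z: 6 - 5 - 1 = 0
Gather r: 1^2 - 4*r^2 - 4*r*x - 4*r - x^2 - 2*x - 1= -4*r^2 + r*(-4*x - 4) - x^2 - 2*x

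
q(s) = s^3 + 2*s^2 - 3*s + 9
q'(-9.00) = 204.00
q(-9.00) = -531.00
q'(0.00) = -3.00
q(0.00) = 9.00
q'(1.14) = 5.46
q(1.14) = 9.66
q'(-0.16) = -3.56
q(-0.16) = 9.53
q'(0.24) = -1.87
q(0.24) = 8.41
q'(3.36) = 44.31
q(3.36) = 59.43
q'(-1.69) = -1.19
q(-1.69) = 14.96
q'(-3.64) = 22.19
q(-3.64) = -1.81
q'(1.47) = 9.36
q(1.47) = 12.09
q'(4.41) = 72.98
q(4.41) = 120.43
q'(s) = 3*s^2 + 4*s - 3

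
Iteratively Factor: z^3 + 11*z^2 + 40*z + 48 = (z + 3)*(z^2 + 8*z + 16) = (z + 3)*(z + 4)*(z + 4)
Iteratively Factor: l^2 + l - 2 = (l - 1)*(l + 2)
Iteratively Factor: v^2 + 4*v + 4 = (v + 2)*(v + 2)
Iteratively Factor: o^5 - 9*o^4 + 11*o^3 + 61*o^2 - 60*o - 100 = (o - 5)*(o^4 - 4*o^3 - 9*o^2 + 16*o + 20) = (o - 5)*(o + 1)*(o^3 - 5*o^2 - 4*o + 20) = (o - 5)*(o + 1)*(o + 2)*(o^2 - 7*o + 10) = (o - 5)*(o - 2)*(o + 1)*(o + 2)*(o - 5)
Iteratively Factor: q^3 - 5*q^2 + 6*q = (q - 2)*(q^2 - 3*q) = q*(q - 2)*(q - 3)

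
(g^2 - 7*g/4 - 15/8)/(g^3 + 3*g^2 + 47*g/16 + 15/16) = 2*(2*g - 5)/(4*g^2 + 9*g + 5)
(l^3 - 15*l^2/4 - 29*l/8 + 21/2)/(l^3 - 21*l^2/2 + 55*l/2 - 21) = (l^2 - 9*l/4 - 7)/(l^2 - 9*l + 14)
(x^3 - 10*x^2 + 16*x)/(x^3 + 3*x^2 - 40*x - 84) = x*(x^2 - 10*x + 16)/(x^3 + 3*x^2 - 40*x - 84)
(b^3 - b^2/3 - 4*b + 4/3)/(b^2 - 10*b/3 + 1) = (b^2 - 4)/(b - 3)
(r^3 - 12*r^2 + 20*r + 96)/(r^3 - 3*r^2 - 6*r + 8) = (r^2 - 14*r + 48)/(r^2 - 5*r + 4)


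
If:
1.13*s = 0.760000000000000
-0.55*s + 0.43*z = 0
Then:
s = 0.67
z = 0.86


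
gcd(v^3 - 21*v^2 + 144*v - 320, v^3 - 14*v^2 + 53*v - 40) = v^2 - 13*v + 40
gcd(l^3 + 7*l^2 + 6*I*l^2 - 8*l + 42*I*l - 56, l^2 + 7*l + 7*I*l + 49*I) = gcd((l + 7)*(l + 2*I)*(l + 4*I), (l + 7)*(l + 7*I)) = l + 7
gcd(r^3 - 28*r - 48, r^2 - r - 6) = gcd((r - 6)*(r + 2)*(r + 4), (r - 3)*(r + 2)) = r + 2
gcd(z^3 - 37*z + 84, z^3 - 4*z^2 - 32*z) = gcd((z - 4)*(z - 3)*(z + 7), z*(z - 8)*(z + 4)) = 1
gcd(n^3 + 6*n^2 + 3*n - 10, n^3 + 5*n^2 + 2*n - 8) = n^2 + n - 2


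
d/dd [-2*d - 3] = -2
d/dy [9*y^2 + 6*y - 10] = 18*y + 6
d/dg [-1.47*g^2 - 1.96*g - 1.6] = -2.94*g - 1.96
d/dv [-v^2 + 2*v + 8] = 2 - 2*v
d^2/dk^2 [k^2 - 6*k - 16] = 2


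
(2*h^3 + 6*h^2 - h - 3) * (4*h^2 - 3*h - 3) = 8*h^5 + 18*h^4 - 28*h^3 - 27*h^2 + 12*h + 9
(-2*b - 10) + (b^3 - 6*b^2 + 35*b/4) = b^3 - 6*b^2 + 27*b/4 - 10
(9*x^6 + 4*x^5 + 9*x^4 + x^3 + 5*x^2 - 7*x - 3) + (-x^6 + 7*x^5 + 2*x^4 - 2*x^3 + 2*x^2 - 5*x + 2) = 8*x^6 + 11*x^5 + 11*x^4 - x^3 + 7*x^2 - 12*x - 1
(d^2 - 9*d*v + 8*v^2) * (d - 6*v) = d^3 - 15*d^2*v + 62*d*v^2 - 48*v^3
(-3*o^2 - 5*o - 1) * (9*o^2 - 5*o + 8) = -27*o^4 - 30*o^3 - 8*o^2 - 35*o - 8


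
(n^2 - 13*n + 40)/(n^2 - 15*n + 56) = (n - 5)/(n - 7)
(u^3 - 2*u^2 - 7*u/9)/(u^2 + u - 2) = u*(9*u^2 - 18*u - 7)/(9*(u^2 + u - 2))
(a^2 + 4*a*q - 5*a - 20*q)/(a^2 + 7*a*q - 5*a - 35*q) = (a + 4*q)/(a + 7*q)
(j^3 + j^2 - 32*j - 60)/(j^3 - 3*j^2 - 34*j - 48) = (j^2 - j - 30)/(j^2 - 5*j - 24)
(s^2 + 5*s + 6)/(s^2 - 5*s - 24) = (s + 2)/(s - 8)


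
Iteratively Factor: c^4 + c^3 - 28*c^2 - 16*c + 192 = (c - 3)*(c^3 + 4*c^2 - 16*c - 64) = (c - 3)*(c + 4)*(c^2 - 16) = (c - 4)*(c - 3)*(c + 4)*(c + 4)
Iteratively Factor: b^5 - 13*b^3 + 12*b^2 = (b - 3)*(b^4 + 3*b^3 - 4*b^2) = (b - 3)*(b + 4)*(b^3 - b^2) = (b - 3)*(b - 1)*(b + 4)*(b^2) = b*(b - 3)*(b - 1)*(b + 4)*(b)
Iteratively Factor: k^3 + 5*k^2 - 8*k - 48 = (k + 4)*(k^2 + k - 12) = (k + 4)^2*(k - 3)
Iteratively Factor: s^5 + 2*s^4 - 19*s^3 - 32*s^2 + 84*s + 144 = (s + 2)*(s^4 - 19*s^2 + 6*s + 72) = (s - 3)*(s + 2)*(s^3 + 3*s^2 - 10*s - 24) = (s - 3)*(s + 2)*(s + 4)*(s^2 - s - 6) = (s - 3)^2*(s + 2)*(s + 4)*(s + 2)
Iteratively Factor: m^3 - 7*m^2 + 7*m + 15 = (m - 3)*(m^2 - 4*m - 5) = (m - 5)*(m - 3)*(m + 1)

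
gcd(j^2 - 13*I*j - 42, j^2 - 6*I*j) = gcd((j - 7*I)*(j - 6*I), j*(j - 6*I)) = j - 6*I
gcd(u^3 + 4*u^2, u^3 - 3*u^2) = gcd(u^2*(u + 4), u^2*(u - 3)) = u^2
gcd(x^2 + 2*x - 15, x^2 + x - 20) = x + 5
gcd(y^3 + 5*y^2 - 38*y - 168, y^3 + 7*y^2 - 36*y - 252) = y^2 + y - 42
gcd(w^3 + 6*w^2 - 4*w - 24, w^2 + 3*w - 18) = w + 6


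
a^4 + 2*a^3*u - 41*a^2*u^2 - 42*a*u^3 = a*(a - 6*u)*(a + u)*(a + 7*u)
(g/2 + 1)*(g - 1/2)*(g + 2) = g^3/2 + 7*g^2/4 + g - 1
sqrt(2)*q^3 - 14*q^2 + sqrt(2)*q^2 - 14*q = q*(q - 7*sqrt(2))*(sqrt(2)*q + sqrt(2))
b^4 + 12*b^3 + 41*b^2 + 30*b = b*(b + 1)*(b + 5)*(b + 6)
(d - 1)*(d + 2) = d^2 + d - 2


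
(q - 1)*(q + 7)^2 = q^3 + 13*q^2 + 35*q - 49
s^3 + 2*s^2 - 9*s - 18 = (s - 3)*(s + 2)*(s + 3)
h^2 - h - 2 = (h - 2)*(h + 1)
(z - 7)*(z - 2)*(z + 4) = z^3 - 5*z^2 - 22*z + 56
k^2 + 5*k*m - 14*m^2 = (k - 2*m)*(k + 7*m)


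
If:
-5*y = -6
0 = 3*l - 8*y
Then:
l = 16/5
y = 6/5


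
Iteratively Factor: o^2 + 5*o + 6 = (o + 2)*(o + 3)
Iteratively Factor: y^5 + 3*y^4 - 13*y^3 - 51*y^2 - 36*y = (y + 1)*(y^4 + 2*y^3 - 15*y^2 - 36*y) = (y - 4)*(y + 1)*(y^3 + 6*y^2 + 9*y) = (y - 4)*(y + 1)*(y + 3)*(y^2 + 3*y) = y*(y - 4)*(y + 1)*(y + 3)*(y + 3)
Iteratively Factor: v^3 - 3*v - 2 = (v + 1)*(v^2 - v - 2) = (v - 2)*(v + 1)*(v + 1)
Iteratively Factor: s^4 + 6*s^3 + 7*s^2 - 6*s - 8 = (s + 4)*(s^3 + 2*s^2 - s - 2) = (s + 2)*(s + 4)*(s^2 - 1) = (s + 1)*(s + 2)*(s + 4)*(s - 1)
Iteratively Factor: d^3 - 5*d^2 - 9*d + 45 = (d - 5)*(d^2 - 9) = (d - 5)*(d + 3)*(d - 3)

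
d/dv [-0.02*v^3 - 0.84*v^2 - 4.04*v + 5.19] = -0.06*v^2 - 1.68*v - 4.04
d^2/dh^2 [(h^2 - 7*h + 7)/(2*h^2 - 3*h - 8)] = 22*(-2*h^3 + 12*h^2 - 42*h + 37)/(8*h^6 - 36*h^5 - 42*h^4 + 261*h^3 + 168*h^2 - 576*h - 512)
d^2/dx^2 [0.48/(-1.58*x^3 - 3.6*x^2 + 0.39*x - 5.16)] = ((4.5504*x + 3.456)*(1.58*x^3 + 3.6*x^2 - 0.39*x + 5.16) - 0.48*(4.74*x^2 + 7.2*x - 0.39)*(9.48*x^2 + 14.4*x - 0.78))/(1.58*x^3 + 3.6*x^2 - 0.39*x + 5.16)^3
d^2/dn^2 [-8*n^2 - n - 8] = -16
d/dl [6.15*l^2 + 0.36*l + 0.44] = 12.3*l + 0.36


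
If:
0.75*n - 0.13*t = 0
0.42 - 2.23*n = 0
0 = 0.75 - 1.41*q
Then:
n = 0.19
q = 0.53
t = 1.09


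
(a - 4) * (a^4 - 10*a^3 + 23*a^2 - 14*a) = a^5 - 14*a^4 + 63*a^3 - 106*a^2 + 56*a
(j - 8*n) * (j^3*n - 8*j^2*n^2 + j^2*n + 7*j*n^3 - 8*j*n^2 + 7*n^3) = j^4*n - 16*j^3*n^2 + j^3*n + 71*j^2*n^3 - 16*j^2*n^2 - 56*j*n^4 + 71*j*n^3 - 56*n^4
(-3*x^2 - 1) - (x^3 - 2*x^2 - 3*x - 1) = -x^3 - x^2 + 3*x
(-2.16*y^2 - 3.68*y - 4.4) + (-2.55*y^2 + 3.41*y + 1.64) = -4.71*y^2 - 0.27*y - 2.76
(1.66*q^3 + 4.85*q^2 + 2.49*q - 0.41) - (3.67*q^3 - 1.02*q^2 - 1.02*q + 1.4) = -2.01*q^3 + 5.87*q^2 + 3.51*q - 1.81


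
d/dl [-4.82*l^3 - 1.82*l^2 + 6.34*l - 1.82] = -14.46*l^2 - 3.64*l + 6.34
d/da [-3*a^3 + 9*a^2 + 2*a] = -9*a^2 + 18*a + 2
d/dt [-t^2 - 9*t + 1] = -2*t - 9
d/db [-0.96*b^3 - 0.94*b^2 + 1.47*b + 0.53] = -2.88*b^2 - 1.88*b + 1.47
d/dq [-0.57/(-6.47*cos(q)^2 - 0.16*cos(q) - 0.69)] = (7.3758*cos(q) + 0.0912)*sin(q)/(6.47*cos(q)^2 + 0.16*cos(q) + 0.69)^2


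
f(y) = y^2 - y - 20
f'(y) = 2*y - 1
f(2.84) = -14.77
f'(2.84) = 4.68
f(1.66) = -18.90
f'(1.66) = 2.32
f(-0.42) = -19.40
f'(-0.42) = -1.84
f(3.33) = -12.24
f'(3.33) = 5.66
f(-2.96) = -8.28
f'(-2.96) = -6.92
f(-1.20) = -17.36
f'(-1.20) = -3.40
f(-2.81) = -9.29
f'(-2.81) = -6.62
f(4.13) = -7.07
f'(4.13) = 7.26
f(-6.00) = 22.00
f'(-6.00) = -13.00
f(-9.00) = 70.00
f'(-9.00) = -19.00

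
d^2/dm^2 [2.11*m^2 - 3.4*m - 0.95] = 4.22000000000000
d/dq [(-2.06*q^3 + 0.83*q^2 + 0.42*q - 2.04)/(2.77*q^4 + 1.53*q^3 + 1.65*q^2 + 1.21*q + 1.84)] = (5.7062*q^6 - 4.5982*q^5 - 8.1591*q^4 + 16.3328*q^3 - 1.6963*q^2 + 9.7864*q + 3.2412)/(7.6729*q^8 + 8.4762*q^7 + 11.4819*q^6 + 11.7524*q^5 + 16.6187*q^4 + 9.6234*q^3 + 7.5361*q^2 + 4.4528*q + 3.3856)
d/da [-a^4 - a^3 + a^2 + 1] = a*(-4*a^2 - 3*a + 2)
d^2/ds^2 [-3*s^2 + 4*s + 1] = -6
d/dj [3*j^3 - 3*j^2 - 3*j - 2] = 9*j^2 - 6*j - 3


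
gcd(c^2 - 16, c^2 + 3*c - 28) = c - 4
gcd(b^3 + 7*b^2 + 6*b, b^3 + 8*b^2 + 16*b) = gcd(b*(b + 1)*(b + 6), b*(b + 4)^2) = b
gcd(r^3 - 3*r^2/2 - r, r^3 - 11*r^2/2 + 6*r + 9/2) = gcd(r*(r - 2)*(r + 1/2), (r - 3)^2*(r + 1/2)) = r + 1/2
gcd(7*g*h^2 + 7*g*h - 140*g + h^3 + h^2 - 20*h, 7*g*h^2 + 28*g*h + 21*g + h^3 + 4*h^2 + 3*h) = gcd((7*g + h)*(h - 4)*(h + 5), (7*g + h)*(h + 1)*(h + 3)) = 7*g + h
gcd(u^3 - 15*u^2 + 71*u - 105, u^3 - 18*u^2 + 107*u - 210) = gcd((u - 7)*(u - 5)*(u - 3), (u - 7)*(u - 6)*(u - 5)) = u^2 - 12*u + 35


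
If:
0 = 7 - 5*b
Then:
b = 7/5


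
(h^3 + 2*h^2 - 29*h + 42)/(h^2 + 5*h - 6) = (h^3 + 2*h^2 - 29*h + 42)/(h^2 + 5*h - 6)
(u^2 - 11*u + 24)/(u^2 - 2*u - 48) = (u - 3)/(u + 6)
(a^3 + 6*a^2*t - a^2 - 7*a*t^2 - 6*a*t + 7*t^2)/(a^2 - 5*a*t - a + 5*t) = (-a^2 - 6*a*t + 7*t^2)/(-a + 5*t)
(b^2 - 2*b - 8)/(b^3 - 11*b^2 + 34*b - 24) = (b + 2)/(b^2 - 7*b + 6)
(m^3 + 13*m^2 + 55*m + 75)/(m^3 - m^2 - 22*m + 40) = (m^2 + 8*m + 15)/(m^2 - 6*m + 8)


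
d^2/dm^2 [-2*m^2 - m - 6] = -4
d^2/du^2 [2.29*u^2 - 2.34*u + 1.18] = 4.58000000000000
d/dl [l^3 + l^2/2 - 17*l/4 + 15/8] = 3*l^2 + l - 17/4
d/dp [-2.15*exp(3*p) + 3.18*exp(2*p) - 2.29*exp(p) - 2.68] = (-6.45*exp(2*p) + 6.36*exp(p) - 2.29)*exp(p)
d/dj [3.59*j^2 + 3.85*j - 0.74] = 7.18*j + 3.85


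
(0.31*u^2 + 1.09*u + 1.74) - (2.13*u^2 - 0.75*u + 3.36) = -1.82*u^2 + 1.84*u - 1.62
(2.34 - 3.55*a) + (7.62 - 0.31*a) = 9.96 - 3.86*a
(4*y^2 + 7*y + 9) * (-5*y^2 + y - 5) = -20*y^4 - 31*y^3 - 58*y^2 - 26*y - 45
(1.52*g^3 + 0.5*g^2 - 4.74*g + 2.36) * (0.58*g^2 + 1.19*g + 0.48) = 0.8816*g^5 + 2.0988*g^4 - 1.4246*g^3 - 4.0318*g^2 + 0.5332*g + 1.1328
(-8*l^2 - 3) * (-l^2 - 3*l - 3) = 8*l^4 + 24*l^3 + 27*l^2 + 9*l + 9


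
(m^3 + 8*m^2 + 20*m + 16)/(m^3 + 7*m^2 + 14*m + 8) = (m + 2)/(m + 1)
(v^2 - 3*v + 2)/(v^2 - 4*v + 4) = (v - 1)/(v - 2)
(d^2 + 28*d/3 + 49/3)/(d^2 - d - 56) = (d + 7/3)/(d - 8)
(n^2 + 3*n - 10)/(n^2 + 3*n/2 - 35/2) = 2*(n - 2)/(2*n - 7)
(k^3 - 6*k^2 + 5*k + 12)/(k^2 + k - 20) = (k^2 - 2*k - 3)/(k + 5)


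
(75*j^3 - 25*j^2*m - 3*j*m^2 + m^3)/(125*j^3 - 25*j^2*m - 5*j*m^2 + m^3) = (3*j - m)/(5*j - m)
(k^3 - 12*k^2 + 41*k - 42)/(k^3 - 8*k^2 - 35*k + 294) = (k^2 - 5*k + 6)/(k^2 - k - 42)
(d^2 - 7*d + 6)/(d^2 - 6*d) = (d - 1)/d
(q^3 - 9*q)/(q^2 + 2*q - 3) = q*(q - 3)/(q - 1)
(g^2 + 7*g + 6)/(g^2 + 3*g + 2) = (g + 6)/(g + 2)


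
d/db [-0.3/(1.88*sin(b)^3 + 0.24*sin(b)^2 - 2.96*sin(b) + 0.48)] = (1.692*sin(b)^2 + 0.144*sin(b) - 0.888)*cos(b)/(1.88*sin(b)^3 + 0.24*sin(b)^2 - 2.96*sin(b) + 0.48)^2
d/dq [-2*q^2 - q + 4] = -4*q - 1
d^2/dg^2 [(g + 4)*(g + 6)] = 2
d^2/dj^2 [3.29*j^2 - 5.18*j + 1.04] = 6.58000000000000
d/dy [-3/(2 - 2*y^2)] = -3*y/(y^2 - 1)^2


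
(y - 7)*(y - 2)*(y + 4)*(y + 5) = y^4 - 47*y^2 - 54*y + 280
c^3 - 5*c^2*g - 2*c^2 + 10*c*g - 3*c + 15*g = (c - 3)*(c + 1)*(c - 5*g)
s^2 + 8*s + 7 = (s + 1)*(s + 7)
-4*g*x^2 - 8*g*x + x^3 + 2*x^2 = x*(-4*g + x)*(x + 2)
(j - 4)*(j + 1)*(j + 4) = j^3 + j^2 - 16*j - 16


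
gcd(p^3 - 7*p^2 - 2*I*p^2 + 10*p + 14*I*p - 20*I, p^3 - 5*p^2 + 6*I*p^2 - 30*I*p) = p - 5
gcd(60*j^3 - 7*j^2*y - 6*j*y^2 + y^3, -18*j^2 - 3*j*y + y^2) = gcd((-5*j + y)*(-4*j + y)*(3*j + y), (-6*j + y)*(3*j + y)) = 3*j + y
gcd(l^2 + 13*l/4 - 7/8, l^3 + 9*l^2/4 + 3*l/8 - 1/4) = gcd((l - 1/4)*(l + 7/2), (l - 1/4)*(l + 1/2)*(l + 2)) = l - 1/4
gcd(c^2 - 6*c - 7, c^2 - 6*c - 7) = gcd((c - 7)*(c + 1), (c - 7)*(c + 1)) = c^2 - 6*c - 7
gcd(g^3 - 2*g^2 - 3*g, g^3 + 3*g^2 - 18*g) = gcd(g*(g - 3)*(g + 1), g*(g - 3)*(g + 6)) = g^2 - 3*g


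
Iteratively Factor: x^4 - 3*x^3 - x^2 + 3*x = (x - 3)*(x^3 - x) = (x - 3)*(x + 1)*(x^2 - x) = x*(x - 3)*(x + 1)*(x - 1)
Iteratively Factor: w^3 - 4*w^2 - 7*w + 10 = (w - 1)*(w^2 - 3*w - 10) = (w - 5)*(w - 1)*(w + 2)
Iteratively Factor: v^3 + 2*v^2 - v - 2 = (v + 2)*(v^2 - 1) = (v + 1)*(v + 2)*(v - 1)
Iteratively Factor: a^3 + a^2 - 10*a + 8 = (a + 4)*(a^2 - 3*a + 2) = (a - 1)*(a + 4)*(a - 2)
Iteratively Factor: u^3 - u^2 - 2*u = (u - 2)*(u^2 + u) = u*(u - 2)*(u + 1)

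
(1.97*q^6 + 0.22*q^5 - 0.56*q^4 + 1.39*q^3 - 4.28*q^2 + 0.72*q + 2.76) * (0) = 0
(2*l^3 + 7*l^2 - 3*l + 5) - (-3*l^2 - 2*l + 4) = 2*l^3 + 10*l^2 - l + 1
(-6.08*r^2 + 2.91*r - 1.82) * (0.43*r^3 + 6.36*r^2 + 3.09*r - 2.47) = -2.6144*r^5 - 37.4175*r^4 - 1.06219999999999*r^3 + 12.4343*r^2 - 12.8115*r + 4.4954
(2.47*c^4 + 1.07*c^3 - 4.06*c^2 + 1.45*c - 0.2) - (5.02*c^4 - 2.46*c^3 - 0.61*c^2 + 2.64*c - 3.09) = -2.55*c^4 + 3.53*c^3 - 3.45*c^2 - 1.19*c + 2.89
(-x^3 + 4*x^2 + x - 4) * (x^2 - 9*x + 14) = -x^5 + 13*x^4 - 49*x^3 + 43*x^2 + 50*x - 56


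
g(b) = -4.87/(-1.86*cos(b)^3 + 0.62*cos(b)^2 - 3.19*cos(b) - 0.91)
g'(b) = -4.87*(-5.58*sin(b)*cos(b)^2 + 1.24*sin(b)*cos(b) - 3.19*sin(b))/(-1.86*cos(b)^3 + 0.62*cos(b)^2 - 3.19*cos(b) - 0.91)^2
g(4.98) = 2.79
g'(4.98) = -5.02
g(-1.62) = 6.48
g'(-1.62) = -28.13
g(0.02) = 0.91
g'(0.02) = 0.03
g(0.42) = 1.03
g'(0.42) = 0.60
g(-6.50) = 0.94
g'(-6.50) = -0.29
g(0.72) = 1.30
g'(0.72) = 1.24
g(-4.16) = -4.05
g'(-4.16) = 15.40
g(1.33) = 2.93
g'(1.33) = 5.51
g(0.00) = 0.91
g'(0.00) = 0.00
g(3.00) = -1.04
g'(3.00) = 0.31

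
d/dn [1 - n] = -1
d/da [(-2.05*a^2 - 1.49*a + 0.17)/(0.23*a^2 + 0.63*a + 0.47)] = (-0.9488*a^2 - 2.0052*a - 0.8074)/(0.0529*a^4 + 0.2898*a^3 + 0.6131*a^2 + 0.5922*a + 0.2209)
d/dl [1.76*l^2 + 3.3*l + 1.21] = 3.52*l + 3.3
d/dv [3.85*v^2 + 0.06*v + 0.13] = 7.7*v + 0.06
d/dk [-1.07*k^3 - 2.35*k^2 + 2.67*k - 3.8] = -3.21*k^2 - 4.7*k + 2.67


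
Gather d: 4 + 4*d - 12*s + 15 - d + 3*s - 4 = 3*d - 9*s + 15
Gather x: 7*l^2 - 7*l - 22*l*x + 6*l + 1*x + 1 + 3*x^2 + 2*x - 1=7*l^2 - l + 3*x^2 + x*(3 - 22*l)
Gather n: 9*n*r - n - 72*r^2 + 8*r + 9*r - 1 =n*(9*r - 1) - 72*r^2 + 17*r - 1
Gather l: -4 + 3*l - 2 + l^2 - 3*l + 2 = l^2 - 4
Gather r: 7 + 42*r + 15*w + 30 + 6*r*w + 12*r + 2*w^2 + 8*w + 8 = r*(6*w + 54) + 2*w^2 + 23*w + 45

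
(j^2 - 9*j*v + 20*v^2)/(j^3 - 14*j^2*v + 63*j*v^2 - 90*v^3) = (j - 4*v)/(j^2 - 9*j*v + 18*v^2)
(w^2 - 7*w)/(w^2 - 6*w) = (w - 7)/(w - 6)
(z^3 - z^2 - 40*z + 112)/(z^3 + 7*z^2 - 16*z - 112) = (z - 4)/(z + 4)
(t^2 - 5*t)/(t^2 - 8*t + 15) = t/(t - 3)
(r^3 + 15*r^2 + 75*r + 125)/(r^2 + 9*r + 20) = (r^2 + 10*r + 25)/(r + 4)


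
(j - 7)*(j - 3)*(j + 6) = j^3 - 4*j^2 - 39*j + 126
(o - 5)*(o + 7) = o^2 + 2*o - 35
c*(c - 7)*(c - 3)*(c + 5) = c^4 - 5*c^3 - 29*c^2 + 105*c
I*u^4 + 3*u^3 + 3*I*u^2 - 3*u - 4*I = (u - 1)*(u - 4*I)*(u + I)*(I*u + I)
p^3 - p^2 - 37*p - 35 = (p - 7)*(p + 1)*(p + 5)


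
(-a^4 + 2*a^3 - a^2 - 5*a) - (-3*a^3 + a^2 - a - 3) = -a^4 + 5*a^3 - 2*a^2 - 4*a + 3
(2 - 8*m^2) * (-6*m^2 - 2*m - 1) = 48*m^4 + 16*m^3 - 4*m^2 - 4*m - 2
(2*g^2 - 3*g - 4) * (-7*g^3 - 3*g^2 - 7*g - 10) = -14*g^5 + 15*g^4 + 23*g^3 + 13*g^2 + 58*g + 40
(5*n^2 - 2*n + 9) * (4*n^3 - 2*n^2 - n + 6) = 20*n^5 - 18*n^4 + 35*n^3 + 14*n^2 - 21*n + 54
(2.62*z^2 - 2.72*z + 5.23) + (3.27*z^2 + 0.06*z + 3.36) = 5.89*z^2 - 2.66*z + 8.59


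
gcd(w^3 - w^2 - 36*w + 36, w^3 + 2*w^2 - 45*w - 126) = w + 6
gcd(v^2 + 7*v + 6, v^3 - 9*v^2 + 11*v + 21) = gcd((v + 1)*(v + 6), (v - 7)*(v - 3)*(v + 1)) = v + 1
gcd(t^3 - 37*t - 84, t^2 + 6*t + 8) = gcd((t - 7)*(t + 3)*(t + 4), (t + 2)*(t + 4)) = t + 4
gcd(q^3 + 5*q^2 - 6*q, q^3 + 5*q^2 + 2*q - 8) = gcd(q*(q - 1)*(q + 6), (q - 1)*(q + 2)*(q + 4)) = q - 1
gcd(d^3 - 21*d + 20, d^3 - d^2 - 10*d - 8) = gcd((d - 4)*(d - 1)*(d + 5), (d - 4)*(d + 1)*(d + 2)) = d - 4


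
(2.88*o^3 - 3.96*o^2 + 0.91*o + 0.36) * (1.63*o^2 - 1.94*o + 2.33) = 4.6944*o^5 - 12.042*o^4 + 15.8761*o^3 - 10.4054*o^2 + 1.4219*o + 0.8388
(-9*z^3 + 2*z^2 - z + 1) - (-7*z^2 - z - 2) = -9*z^3 + 9*z^2 + 3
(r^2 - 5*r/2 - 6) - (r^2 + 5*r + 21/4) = -15*r/2 - 45/4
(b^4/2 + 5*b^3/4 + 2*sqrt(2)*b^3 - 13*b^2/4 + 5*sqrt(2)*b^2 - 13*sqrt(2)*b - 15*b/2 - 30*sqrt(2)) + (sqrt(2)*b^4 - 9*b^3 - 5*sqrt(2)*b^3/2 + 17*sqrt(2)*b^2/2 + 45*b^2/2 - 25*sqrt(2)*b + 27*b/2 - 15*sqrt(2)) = b^4/2 + sqrt(2)*b^4 - 31*b^3/4 - sqrt(2)*b^3/2 + 27*sqrt(2)*b^2/2 + 77*b^2/4 - 38*sqrt(2)*b + 6*b - 45*sqrt(2)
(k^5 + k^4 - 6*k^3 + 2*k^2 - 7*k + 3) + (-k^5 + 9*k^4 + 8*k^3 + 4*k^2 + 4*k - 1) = 10*k^4 + 2*k^3 + 6*k^2 - 3*k + 2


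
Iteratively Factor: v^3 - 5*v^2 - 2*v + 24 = (v + 2)*(v^2 - 7*v + 12) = (v - 4)*(v + 2)*(v - 3)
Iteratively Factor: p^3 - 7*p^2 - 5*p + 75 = (p - 5)*(p^2 - 2*p - 15) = (p - 5)^2*(p + 3)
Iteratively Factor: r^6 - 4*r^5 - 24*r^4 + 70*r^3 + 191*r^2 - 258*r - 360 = (r + 3)*(r^5 - 7*r^4 - 3*r^3 + 79*r^2 - 46*r - 120) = (r + 3)^2*(r^4 - 10*r^3 + 27*r^2 - 2*r - 40) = (r - 4)*(r + 3)^2*(r^3 - 6*r^2 + 3*r + 10) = (r - 4)*(r - 2)*(r + 3)^2*(r^2 - 4*r - 5) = (r - 4)*(r - 2)*(r + 1)*(r + 3)^2*(r - 5)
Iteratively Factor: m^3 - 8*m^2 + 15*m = (m - 5)*(m^2 - 3*m) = (m - 5)*(m - 3)*(m)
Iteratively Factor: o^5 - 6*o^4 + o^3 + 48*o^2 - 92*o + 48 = (o - 2)*(o^4 - 4*o^3 - 7*o^2 + 34*o - 24) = (o - 2)^2*(o^3 - 2*o^2 - 11*o + 12) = (o - 2)^2*(o + 3)*(o^2 - 5*o + 4) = (o - 2)^2*(o - 1)*(o + 3)*(o - 4)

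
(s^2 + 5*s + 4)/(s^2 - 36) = (s^2 + 5*s + 4)/(s^2 - 36)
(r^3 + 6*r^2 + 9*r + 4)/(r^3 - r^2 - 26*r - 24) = (r + 1)/(r - 6)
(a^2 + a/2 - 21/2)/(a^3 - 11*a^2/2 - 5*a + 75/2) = (2*a + 7)/(2*a^2 - 5*a - 25)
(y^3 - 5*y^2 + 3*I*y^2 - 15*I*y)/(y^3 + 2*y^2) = (y^2 + y*(-5 + 3*I) - 15*I)/(y*(y + 2))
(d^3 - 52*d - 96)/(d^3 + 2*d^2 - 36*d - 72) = (d - 8)/(d - 6)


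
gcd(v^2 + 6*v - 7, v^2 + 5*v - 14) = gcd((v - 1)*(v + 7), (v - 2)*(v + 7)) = v + 7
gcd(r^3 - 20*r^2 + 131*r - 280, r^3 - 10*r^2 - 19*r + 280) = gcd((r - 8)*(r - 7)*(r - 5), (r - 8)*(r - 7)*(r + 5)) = r^2 - 15*r + 56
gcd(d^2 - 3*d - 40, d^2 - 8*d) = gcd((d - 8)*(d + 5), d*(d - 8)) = d - 8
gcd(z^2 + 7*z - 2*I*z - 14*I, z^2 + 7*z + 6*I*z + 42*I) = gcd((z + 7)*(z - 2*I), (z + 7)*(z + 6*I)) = z + 7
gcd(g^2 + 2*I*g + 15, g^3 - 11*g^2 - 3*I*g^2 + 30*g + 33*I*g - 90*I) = g - 3*I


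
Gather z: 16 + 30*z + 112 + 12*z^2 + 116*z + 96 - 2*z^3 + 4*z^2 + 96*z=-2*z^3 + 16*z^2 + 242*z + 224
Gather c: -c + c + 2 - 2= 0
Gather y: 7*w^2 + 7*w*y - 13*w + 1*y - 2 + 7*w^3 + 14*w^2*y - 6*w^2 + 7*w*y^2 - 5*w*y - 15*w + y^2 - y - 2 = 7*w^3 + w^2 - 28*w + y^2*(7*w + 1) + y*(14*w^2 + 2*w) - 4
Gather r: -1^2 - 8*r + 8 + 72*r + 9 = 64*r + 16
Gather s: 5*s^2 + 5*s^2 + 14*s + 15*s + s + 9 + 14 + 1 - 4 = 10*s^2 + 30*s + 20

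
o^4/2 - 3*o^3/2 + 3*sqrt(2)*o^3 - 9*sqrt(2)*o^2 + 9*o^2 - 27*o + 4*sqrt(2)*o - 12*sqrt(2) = (o/2 + sqrt(2)/2)*(o - 3)*(o + sqrt(2))*(o + 4*sqrt(2))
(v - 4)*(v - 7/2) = v^2 - 15*v/2 + 14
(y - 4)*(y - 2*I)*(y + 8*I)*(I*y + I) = I*y^4 - 6*y^3 - 3*I*y^3 + 18*y^2 + 12*I*y^2 + 24*y - 48*I*y - 64*I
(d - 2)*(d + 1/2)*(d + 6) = d^3 + 9*d^2/2 - 10*d - 6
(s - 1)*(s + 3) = s^2 + 2*s - 3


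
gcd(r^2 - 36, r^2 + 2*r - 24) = r + 6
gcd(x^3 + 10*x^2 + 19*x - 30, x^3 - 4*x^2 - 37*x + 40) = x^2 + 4*x - 5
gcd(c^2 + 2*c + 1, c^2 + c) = c + 1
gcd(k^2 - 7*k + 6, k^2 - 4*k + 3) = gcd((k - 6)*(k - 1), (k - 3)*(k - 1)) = k - 1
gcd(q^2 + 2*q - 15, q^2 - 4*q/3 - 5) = q - 3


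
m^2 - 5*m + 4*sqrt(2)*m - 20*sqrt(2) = (m - 5)*(m + 4*sqrt(2))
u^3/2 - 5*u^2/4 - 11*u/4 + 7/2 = (u/2 + 1)*(u - 7/2)*(u - 1)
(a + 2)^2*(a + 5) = a^3 + 9*a^2 + 24*a + 20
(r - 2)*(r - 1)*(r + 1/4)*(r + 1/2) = r^4 - 9*r^3/4 - r^2/8 + 9*r/8 + 1/4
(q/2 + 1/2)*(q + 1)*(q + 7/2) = q^3/2 + 11*q^2/4 + 4*q + 7/4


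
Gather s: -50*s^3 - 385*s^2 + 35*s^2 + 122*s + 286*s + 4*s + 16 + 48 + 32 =-50*s^3 - 350*s^2 + 412*s + 96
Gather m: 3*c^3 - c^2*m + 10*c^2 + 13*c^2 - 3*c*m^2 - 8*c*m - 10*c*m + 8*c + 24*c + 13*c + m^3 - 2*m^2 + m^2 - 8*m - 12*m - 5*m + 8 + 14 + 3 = 3*c^3 + 23*c^2 + 45*c + m^3 + m^2*(-3*c - 1) + m*(-c^2 - 18*c - 25) + 25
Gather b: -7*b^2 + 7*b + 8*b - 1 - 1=-7*b^2 + 15*b - 2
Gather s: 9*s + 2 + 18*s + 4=27*s + 6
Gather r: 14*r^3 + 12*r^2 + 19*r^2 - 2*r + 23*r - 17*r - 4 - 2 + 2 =14*r^3 + 31*r^2 + 4*r - 4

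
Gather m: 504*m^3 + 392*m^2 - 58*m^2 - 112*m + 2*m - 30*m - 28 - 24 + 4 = 504*m^3 + 334*m^2 - 140*m - 48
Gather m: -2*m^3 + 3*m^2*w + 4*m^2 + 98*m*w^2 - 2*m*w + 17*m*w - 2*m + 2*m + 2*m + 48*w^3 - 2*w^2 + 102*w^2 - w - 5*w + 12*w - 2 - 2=-2*m^3 + m^2*(3*w + 4) + m*(98*w^2 + 15*w + 2) + 48*w^3 + 100*w^2 + 6*w - 4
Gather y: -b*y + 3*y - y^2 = -y^2 + y*(3 - b)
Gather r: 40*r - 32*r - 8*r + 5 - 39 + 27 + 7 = 0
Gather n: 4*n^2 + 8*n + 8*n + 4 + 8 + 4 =4*n^2 + 16*n + 16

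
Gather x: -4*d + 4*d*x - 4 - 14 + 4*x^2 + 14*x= -4*d + 4*x^2 + x*(4*d + 14) - 18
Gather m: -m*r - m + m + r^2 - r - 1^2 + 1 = -m*r + r^2 - r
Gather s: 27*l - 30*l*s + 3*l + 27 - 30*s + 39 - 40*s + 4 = 30*l + s*(-30*l - 70) + 70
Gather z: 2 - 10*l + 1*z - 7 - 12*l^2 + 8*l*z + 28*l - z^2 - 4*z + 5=-12*l^2 + 18*l - z^2 + z*(8*l - 3)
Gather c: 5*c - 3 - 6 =5*c - 9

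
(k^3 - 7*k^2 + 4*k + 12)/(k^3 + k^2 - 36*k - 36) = (k - 2)/(k + 6)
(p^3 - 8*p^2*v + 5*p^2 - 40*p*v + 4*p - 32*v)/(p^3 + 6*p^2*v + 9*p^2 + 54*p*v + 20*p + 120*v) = (p^2 - 8*p*v + p - 8*v)/(p^2 + 6*p*v + 5*p + 30*v)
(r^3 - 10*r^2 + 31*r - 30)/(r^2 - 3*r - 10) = (r^2 - 5*r + 6)/(r + 2)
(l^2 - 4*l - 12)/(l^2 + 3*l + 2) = (l - 6)/(l + 1)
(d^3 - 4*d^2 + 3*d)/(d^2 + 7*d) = (d^2 - 4*d + 3)/(d + 7)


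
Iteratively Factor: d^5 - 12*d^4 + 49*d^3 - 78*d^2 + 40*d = (d - 4)*(d^4 - 8*d^3 + 17*d^2 - 10*d) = (d - 5)*(d - 4)*(d^3 - 3*d^2 + 2*d) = d*(d - 5)*(d - 4)*(d^2 - 3*d + 2) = d*(d - 5)*(d - 4)*(d - 1)*(d - 2)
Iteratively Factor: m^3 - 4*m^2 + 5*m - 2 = (m - 2)*(m^2 - 2*m + 1) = (m - 2)*(m - 1)*(m - 1)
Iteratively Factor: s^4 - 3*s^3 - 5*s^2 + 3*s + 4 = (s - 1)*(s^3 - 2*s^2 - 7*s - 4) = (s - 1)*(s + 1)*(s^2 - 3*s - 4) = (s - 1)*(s + 1)^2*(s - 4)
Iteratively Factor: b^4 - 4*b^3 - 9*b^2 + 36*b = (b - 4)*(b^3 - 9*b) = (b - 4)*(b + 3)*(b^2 - 3*b) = (b - 4)*(b - 3)*(b + 3)*(b)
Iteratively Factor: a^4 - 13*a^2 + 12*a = (a + 4)*(a^3 - 4*a^2 + 3*a) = a*(a + 4)*(a^2 - 4*a + 3) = a*(a - 1)*(a + 4)*(a - 3)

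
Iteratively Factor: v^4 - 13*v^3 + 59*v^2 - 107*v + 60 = (v - 1)*(v^3 - 12*v^2 + 47*v - 60) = (v - 4)*(v - 1)*(v^2 - 8*v + 15) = (v - 4)*(v - 3)*(v - 1)*(v - 5)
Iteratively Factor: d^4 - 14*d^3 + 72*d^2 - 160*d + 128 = (d - 4)*(d^3 - 10*d^2 + 32*d - 32) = (d - 4)^2*(d^2 - 6*d + 8) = (d - 4)^3*(d - 2)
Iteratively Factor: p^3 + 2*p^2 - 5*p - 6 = (p + 1)*(p^2 + p - 6) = (p + 1)*(p + 3)*(p - 2)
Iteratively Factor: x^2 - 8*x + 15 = (x - 3)*(x - 5)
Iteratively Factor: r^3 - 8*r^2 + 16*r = (r - 4)*(r^2 - 4*r) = r*(r - 4)*(r - 4)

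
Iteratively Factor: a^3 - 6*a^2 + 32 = (a + 2)*(a^2 - 8*a + 16) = (a - 4)*(a + 2)*(a - 4)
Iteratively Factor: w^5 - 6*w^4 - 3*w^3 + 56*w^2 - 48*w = (w - 1)*(w^4 - 5*w^3 - 8*w^2 + 48*w) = (w - 4)*(w - 1)*(w^3 - w^2 - 12*w) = w*(w - 4)*(w - 1)*(w^2 - w - 12) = w*(w - 4)^2*(w - 1)*(w + 3)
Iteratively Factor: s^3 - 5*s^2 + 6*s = (s - 3)*(s^2 - 2*s) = (s - 3)*(s - 2)*(s)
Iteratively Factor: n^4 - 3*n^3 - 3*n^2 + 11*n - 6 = (n + 2)*(n^3 - 5*n^2 + 7*n - 3) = (n - 1)*(n + 2)*(n^2 - 4*n + 3) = (n - 1)^2*(n + 2)*(n - 3)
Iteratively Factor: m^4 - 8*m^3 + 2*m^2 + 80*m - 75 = (m + 3)*(m^3 - 11*m^2 + 35*m - 25) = (m - 5)*(m + 3)*(m^2 - 6*m + 5) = (m - 5)^2*(m + 3)*(m - 1)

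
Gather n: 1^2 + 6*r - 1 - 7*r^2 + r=-7*r^2 + 7*r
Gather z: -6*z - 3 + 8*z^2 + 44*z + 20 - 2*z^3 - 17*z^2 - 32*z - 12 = -2*z^3 - 9*z^2 + 6*z + 5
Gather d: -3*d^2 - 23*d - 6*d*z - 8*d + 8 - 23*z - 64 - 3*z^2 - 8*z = -3*d^2 + d*(-6*z - 31) - 3*z^2 - 31*z - 56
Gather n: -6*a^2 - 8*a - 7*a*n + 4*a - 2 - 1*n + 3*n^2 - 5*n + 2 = -6*a^2 - 4*a + 3*n^2 + n*(-7*a - 6)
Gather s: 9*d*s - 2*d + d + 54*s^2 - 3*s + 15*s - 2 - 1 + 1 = -d + 54*s^2 + s*(9*d + 12) - 2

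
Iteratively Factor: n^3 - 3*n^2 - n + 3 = (n + 1)*(n^2 - 4*n + 3) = (n - 1)*(n + 1)*(n - 3)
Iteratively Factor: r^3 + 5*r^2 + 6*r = (r + 3)*(r^2 + 2*r) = r*(r + 3)*(r + 2)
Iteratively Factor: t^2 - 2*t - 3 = (t + 1)*(t - 3)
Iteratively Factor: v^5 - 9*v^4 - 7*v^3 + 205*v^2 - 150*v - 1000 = (v + 2)*(v^4 - 11*v^3 + 15*v^2 + 175*v - 500) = (v + 2)*(v + 4)*(v^3 - 15*v^2 + 75*v - 125) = (v - 5)*(v + 2)*(v + 4)*(v^2 - 10*v + 25) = (v - 5)^2*(v + 2)*(v + 4)*(v - 5)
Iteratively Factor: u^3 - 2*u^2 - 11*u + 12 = (u - 1)*(u^2 - u - 12) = (u - 1)*(u + 3)*(u - 4)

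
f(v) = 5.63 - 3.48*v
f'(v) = -3.48000000000000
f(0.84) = 2.71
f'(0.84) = -3.48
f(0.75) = 3.02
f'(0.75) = -3.48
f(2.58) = -3.35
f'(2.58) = -3.48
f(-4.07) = 19.79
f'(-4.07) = -3.48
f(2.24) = -2.17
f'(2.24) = -3.48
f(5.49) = -13.48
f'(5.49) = -3.48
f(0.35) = 4.41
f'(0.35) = -3.48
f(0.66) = 3.33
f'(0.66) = -3.48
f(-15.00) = 57.83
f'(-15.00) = -3.48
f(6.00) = -15.25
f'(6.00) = -3.48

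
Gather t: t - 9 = t - 9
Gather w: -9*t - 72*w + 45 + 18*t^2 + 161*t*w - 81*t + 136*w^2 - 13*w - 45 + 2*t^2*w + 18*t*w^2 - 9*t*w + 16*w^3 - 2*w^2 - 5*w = 18*t^2 - 90*t + 16*w^3 + w^2*(18*t + 134) + w*(2*t^2 + 152*t - 90)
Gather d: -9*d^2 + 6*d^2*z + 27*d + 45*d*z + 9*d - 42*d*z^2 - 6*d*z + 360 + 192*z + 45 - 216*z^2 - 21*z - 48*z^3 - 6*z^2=d^2*(6*z - 9) + d*(-42*z^2 + 39*z + 36) - 48*z^3 - 222*z^2 + 171*z + 405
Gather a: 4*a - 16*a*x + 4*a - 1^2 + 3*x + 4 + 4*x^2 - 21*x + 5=a*(8 - 16*x) + 4*x^2 - 18*x + 8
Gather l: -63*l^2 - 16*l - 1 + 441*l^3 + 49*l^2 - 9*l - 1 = 441*l^3 - 14*l^2 - 25*l - 2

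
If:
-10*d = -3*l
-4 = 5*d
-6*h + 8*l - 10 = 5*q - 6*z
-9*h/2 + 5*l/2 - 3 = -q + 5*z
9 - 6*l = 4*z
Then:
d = -4/5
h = -2381/342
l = -8/3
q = 1093/114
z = 25/4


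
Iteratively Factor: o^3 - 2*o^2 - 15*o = (o)*(o^2 - 2*o - 15) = o*(o - 5)*(o + 3)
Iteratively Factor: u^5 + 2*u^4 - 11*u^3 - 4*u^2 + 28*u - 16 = (u - 2)*(u^4 + 4*u^3 - 3*u^2 - 10*u + 8) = (u - 2)*(u - 1)*(u^3 + 5*u^2 + 2*u - 8) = (u - 2)*(u - 1)*(u + 2)*(u^2 + 3*u - 4) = (u - 2)*(u - 1)^2*(u + 2)*(u + 4)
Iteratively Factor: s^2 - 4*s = (s - 4)*(s)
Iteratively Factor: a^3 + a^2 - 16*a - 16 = (a - 4)*(a^2 + 5*a + 4) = (a - 4)*(a + 4)*(a + 1)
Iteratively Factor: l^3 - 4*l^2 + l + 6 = (l - 2)*(l^2 - 2*l - 3) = (l - 2)*(l + 1)*(l - 3)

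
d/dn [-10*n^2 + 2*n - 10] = 2 - 20*n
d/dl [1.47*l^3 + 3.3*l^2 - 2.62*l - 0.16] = 4.41*l^2 + 6.6*l - 2.62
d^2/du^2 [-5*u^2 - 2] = -10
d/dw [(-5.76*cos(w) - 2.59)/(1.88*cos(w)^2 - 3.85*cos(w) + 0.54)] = (-10.8288*cos(w)^2 - 9.7384*cos(w) + 13.0819)*sin(w)/(3.5344*cos(w)^4 - 14.476*cos(w)^3 + 16.8529*cos(w)^2 - 4.158*cos(w) + 0.2916)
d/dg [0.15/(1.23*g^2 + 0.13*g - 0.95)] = (-0.369*g - 0.0195)/(1.23*g^2 + 0.13*g - 0.95)^2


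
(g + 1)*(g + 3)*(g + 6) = g^3 + 10*g^2 + 27*g + 18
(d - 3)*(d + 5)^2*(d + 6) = d^4 + 13*d^3 + 37*d^2 - 105*d - 450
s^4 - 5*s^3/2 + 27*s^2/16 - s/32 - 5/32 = (s - 5/4)*(s - 1)*(s - 1/2)*(s + 1/4)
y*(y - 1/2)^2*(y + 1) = y^4 - 3*y^2/4 + y/4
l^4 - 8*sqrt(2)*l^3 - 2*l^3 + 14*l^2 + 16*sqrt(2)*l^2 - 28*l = l*(l - 2)*(l - 7*sqrt(2))*(l - sqrt(2))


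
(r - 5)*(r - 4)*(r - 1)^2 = r^4 - 11*r^3 + 39*r^2 - 49*r + 20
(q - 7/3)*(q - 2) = q^2 - 13*q/3 + 14/3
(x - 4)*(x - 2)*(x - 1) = x^3 - 7*x^2 + 14*x - 8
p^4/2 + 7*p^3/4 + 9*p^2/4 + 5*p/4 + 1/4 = (p/2 + 1/2)*(p + 1/2)*(p + 1)^2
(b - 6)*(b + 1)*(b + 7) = b^3 + 2*b^2 - 41*b - 42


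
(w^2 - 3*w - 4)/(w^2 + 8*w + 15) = (w^2 - 3*w - 4)/(w^2 + 8*w + 15)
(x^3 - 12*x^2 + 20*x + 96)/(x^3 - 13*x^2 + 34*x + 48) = (x + 2)/(x + 1)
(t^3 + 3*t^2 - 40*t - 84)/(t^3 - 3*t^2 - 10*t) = (t^2 + t - 42)/(t*(t - 5))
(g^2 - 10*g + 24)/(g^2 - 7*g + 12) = (g - 6)/(g - 3)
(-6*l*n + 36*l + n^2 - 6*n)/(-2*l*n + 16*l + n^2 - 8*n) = (6*l*n - 36*l - n^2 + 6*n)/(2*l*n - 16*l - n^2 + 8*n)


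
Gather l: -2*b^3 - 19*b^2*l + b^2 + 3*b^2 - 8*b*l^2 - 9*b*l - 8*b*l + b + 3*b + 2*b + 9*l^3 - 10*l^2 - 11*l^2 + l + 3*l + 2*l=-2*b^3 + 4*b^2 + 6*b + 9*l^3 + l^2*(-8*b - 21) + l*(-19*b^2 - 17*b + 6)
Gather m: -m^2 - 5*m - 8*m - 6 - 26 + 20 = -m^2 - 13*m - 12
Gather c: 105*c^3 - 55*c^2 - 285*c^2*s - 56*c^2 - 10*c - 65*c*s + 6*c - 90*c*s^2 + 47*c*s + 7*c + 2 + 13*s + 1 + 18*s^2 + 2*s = 105*c^3 + c^2*(-285*s - 111) + c*(-90*s^2 - 18*s + 3) + 18*s^2 + 15*s + 3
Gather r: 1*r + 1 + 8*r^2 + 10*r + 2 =8*r^2 + 11*r + 3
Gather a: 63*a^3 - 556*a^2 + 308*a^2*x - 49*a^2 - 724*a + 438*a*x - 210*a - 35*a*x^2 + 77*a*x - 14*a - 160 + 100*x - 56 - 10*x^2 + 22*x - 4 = 63*a^3 + a^2*(308*x - 605) + a*(-35*x^2 + 515*x - 948) - 10*x^2 + 122*x - 220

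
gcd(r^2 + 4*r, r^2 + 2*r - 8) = r + 4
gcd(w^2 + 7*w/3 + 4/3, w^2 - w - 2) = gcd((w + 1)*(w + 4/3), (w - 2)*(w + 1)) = w + 1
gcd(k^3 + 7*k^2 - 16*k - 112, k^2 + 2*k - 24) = k - 4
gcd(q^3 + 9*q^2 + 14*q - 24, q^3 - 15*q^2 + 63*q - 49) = q - 1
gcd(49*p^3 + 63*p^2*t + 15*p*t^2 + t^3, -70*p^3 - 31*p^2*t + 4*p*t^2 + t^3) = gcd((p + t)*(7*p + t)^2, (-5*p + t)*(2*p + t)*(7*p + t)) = 7*p + t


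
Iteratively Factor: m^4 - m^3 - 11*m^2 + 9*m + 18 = (m - 3)*(m^3 + 2*m^2 - 5*m - 6) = (m - 3)*(m + 3)*(m^2 - m - 2) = (m - 3)*(m - 2)*(m + 3)*(m + 1)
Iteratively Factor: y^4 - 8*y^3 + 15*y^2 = (y - 5)*(y^3 - 3*y^2) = y*(y - 5)*(y^2 - 3*y) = y*(y - 5)*(y - 3)*(y)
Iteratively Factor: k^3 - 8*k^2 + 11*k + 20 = (k - 5)*(k^2 - 3*k - 4) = (k - 5)*(k - 4)*(k + 1)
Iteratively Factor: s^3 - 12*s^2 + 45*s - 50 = (s - 5)*(s^2 - 7*s + 10) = (s - 5)^2*(s - 2)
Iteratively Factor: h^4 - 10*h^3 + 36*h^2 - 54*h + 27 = (h - 1)*(h^3 - 9*h^2 + 27*h - 27) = (h - 3)*(h - 1)*(h^2 - 6*h + 9) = (h - 3)^2*(h - 1)*(h - 3)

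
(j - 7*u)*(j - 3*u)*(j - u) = j^3 - 11*j^2*u + 31*j*u^2 - 21*u^3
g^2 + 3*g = g*(g + 3)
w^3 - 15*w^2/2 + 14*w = w*(w - 4)*(w - 7/2)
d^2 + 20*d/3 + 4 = (d + 2/3)*(d + 6)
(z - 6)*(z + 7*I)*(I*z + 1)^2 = -z^4 + 6*z^3 - 5*I*z^3 - 13*z^2 + 30*I*z^2 + 78*z + 7*I*z - 42*I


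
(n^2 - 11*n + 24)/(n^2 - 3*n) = (n - 8)/n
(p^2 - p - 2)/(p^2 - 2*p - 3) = (p - 2)/(p - 3)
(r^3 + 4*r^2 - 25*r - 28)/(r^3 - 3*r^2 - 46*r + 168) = (r + 1)/(r - 6)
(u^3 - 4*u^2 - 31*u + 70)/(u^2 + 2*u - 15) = (u^2 - 9*u + 14)/(u - 3)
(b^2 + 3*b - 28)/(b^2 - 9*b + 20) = (b + 7)/(b - 5)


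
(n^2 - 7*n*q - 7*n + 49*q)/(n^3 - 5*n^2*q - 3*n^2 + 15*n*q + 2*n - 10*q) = (n^2 - 7*n*q - 7*n + 49*q)/(n^3 - 5*n^2*q - 3*n^2 + 15*n*q + 2*n - 10*q)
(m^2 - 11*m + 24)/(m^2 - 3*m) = (m - 8)/m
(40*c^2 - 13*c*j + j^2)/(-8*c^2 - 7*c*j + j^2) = (-5*c + j)/(c + j)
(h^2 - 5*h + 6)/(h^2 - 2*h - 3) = (h - 2)/(h + 1)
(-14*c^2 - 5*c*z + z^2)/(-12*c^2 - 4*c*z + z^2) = (-7*c + z)/(-6*c + z)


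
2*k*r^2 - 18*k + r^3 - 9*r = (2*k + r)*(r - 3)*(r + 3)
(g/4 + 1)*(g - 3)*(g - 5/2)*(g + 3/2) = g^4/4 - 67*g^2/16 + 33*g/16 + 45/4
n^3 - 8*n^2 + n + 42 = (n - 7)*(n - 3)*(n + 2)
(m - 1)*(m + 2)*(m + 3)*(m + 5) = m^4 + 9*m^3 + 21*m^2 - m - 30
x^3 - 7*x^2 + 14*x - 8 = (x - 4)*(x - 2)*(x - 1)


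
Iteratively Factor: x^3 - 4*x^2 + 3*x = (x)*(x^2 - 4*x + 3) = x*(x - 1)*(x - 3)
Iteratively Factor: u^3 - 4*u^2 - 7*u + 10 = (u - 5)*(u^2 + u - 2) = (u - 5)*(u - 1)*(u + 2)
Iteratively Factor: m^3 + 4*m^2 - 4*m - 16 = (m + 4)*(m^2 - 4) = (m - 2)*(m + 4)*(m + 2)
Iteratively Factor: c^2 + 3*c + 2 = (c + 1)*(c + 2)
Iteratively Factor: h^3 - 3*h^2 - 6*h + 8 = (h + 2)*(h^2 - 5*h + 4) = (h - 4)*(h + 2)*(h - 1)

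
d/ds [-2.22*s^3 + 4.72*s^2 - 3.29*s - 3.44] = -6.66*s^2 + 9.44*s - 3.29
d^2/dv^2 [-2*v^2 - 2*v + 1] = -4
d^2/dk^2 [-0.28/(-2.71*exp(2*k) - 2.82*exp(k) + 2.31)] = (-(3.0352*exp(k) + 0.7896)*(2.71*exp(2*k) + 2.82*exp(k) - 2.31) + 0.28*(5.42*exp(k) + 2.82)*(10.84*exp(k) + 5.64)*exp(k))*exp(k)/(2.71*exp(2*k) + 2.82*exp(k) - 2.31)^3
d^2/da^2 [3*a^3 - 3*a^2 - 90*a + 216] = 18*a - 6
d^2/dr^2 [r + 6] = 0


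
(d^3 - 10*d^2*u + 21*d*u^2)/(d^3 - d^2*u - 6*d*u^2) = (d - 7*u)/(d + 2*u)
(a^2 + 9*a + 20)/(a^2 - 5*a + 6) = (a^2 + 9*a + 20)/(a^2 - 5*a + 6)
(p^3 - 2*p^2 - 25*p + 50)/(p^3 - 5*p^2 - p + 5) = (p^2 + 3*p - 10)/(p^2 - 1)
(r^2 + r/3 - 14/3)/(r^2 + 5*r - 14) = (r + 7/3)/(r + 7)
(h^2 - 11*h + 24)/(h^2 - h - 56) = (h - 3)/(h + 7)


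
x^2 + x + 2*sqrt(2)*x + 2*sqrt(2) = (x + 1)*(x + 2*sqrt(2))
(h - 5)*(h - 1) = h^2 - 6*h + 5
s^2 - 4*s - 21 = (s - 7)*(s + 3)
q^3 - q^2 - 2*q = q*(q - 2)*(q + 1)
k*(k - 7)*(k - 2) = k^3 - 9*k^2 + 14*k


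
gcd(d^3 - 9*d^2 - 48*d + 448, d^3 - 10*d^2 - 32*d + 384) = d^2 - 16*d + 64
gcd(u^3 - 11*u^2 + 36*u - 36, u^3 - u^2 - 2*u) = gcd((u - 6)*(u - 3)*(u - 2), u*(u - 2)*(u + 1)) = u - 2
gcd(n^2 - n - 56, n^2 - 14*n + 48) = n - 8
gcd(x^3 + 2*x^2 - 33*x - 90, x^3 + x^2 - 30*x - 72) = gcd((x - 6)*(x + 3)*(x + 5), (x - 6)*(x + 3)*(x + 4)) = x^2 - 3*x - 18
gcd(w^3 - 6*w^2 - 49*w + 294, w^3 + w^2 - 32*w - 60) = w - 6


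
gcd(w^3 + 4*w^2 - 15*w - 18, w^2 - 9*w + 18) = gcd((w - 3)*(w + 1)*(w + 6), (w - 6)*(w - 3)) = w - 3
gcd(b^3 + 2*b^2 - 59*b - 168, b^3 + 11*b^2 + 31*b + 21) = b^2 + 10*b + 21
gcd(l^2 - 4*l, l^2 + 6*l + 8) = 1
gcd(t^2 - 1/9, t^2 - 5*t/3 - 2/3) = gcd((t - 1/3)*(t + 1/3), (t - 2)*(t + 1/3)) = t + 1/3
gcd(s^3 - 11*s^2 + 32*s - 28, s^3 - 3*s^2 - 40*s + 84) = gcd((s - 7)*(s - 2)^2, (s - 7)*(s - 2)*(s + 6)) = s^2 - 9*s + 14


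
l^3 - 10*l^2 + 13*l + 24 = (l - 8)*(l - 3)*(l + 1)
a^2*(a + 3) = a^3 + 3*a^2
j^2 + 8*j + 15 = (j + 3)*(j + 5)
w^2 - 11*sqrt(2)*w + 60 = (w - 6*sqrt(2))*(w - 5*sqrt(2))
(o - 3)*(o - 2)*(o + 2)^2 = o^4 - o^3 - 10*o^2 + 4*o + 24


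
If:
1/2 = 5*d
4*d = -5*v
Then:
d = 1/10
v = -2/25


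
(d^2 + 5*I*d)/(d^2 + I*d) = (d + 5*I)/(d + I)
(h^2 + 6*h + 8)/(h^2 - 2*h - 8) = (h + 4)/(h - 4)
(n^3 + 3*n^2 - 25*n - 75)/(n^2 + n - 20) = (n^2 - 2*n - 15)/(n - 4)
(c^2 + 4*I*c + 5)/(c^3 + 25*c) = (c - I)/(c*(c - 5*I))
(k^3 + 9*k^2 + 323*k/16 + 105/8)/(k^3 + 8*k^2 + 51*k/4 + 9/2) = (16*k^2 + 48*k + 35)/(4*(4*k^2 + 8*k + 3))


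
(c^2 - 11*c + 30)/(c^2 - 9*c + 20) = (c - 6)/(c - 4)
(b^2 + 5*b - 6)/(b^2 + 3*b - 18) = (b - 1)/(b - 3)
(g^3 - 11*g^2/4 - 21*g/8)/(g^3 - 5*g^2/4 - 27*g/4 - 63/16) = 2*g/(2*g + 3)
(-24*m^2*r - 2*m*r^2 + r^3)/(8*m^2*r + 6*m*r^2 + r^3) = (-6*m + r)/(2*m + r)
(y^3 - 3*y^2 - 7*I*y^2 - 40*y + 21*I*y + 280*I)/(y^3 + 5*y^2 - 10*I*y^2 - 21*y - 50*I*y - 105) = (y - 8)/(y - 3*I)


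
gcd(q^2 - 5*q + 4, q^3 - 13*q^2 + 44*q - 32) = q^2 - 5*q + 4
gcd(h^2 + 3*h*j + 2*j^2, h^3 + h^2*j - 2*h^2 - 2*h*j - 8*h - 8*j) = h + j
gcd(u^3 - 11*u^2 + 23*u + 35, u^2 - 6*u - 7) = u^2 - 6*u - 7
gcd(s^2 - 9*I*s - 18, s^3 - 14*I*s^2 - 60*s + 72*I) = s - 6*I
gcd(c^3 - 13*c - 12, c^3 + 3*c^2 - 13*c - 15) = c + 1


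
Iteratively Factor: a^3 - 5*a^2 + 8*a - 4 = (a - 2)*(a^2 - 3*a + 2) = (a - 2)*(a - 1)*(a - 2)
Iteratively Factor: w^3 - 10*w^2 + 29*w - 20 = (w - 4)*(w^2 - 6*w + 5) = (w - 5)*(w - 4)*(w - 1)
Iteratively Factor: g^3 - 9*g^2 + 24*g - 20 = (g - 2)*(g^2 - 7*g + 10) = (g - 2)^2*(g - 5)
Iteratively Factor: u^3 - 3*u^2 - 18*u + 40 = (u - 2)*(u^2 - u - 20) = (u - 5)*(u - 2)*(u + 4)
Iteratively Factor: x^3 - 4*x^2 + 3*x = (x)*(x^2 - 4*x + 3) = x*(x - 3)*(x - 1)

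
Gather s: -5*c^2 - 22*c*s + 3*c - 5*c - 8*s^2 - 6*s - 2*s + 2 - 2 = -5*c^2 - 2*c - 8*s^2 + s*(-22*c - 8)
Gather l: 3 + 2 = 5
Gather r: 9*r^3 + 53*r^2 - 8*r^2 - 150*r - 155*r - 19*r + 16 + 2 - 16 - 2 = 9*r^3 + 45*r^2 - 324*r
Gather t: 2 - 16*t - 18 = -16*t - 16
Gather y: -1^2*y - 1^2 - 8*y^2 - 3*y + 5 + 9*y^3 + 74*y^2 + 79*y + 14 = 9*y^3 + 66*y^2 + 75*y + 18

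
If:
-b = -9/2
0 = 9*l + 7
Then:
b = 9/2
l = -7/9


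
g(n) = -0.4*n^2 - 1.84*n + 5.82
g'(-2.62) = 0.26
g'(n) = -0.8*n - 1.84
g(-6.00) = 2.46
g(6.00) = -19.62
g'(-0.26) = -1.63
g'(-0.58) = -1.38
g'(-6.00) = 2.96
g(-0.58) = 6.75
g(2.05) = 0.37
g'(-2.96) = 0.53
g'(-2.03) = -0.22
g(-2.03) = 7.91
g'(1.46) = -3.01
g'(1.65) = -3.16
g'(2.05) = -3.48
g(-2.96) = 7.76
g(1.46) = 2.28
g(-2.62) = 7.90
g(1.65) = 1.70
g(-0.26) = 6.27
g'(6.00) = -6.64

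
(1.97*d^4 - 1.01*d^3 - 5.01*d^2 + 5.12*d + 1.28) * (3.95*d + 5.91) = 7.7815*d^5 + 7.6532*d^4 - 25.7586*d^3 - 9.3851*d^2 + 35.3152*d + 7.5648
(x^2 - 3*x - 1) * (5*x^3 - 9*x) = 5*x^5 - 15*x^4 - 14*x^3 + 27*x^2 + 9*x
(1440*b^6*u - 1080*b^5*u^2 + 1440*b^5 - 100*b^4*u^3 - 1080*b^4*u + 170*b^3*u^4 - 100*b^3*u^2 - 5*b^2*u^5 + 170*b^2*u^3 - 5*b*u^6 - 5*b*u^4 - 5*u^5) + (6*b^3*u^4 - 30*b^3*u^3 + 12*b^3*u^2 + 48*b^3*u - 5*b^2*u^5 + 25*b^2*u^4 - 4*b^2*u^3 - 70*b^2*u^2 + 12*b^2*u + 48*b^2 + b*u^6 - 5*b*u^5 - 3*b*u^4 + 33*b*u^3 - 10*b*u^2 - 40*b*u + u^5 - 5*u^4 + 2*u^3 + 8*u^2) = 1440*b^6*u - 1080*b^5*u^2 + 1440*b^5 - 100*b^4*u^3 - 1080*b^4*u + 176*b^3*u^4 - 30*b^3*u^3 - 88*b^3*u^2 + 48*b^3*u - 10*b^2*u^5 + 25*b^2*u^4 + 166*b^2*u^3 - 70*b^2*u^2 + 12*b^2*u + 48*b^2 - 4*b*u^6 - 5*b*u^5 - 8*b*u^4 + 33*b*u^3 - 10*b*u^2 - 40*b*u - 4*u^5 - 5*u^4 + 2*u^3 + 8*u^2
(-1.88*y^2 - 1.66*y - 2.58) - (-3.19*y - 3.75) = -1.88*y^2 + 1.53*y + 1.17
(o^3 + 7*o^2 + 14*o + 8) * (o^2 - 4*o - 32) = o^5 + 3*o^4 - 46*o^3 - 272*o^2 - 480*o - 256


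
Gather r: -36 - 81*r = -81*r - 36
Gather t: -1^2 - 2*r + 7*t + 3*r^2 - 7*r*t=3*r^2 - 2*r + t*(7 - 7*r) - 1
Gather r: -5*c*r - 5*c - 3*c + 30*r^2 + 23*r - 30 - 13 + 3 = -8*c + 30*r^2 + r*(23 - 5*c) - 40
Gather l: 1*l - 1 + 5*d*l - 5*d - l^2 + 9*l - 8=-5*d - l^2 + l*(5*d + 10) - 9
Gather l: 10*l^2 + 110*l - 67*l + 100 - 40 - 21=10*l^2 + 43*l + 39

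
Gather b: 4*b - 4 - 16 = 4*b - 20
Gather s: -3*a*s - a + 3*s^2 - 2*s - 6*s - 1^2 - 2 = -a + 3*s^2 + s*(-3*a - 8) - 3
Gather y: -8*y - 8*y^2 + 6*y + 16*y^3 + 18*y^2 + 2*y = 16*y^3 + 10*y^2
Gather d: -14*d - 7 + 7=-14*d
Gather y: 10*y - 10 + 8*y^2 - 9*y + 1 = 8*y^2 + y - 9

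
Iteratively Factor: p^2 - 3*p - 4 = (p - 4)*(p + 1)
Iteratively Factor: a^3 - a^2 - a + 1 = (a - 1)*(a^2 - 1) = (a - 1)^2*(a + 1)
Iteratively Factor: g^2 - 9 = (g - 3)*(g + 3)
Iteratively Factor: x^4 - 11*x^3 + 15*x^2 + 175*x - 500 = (x - 5)*(x^3 - 6*x^2 - 15*x + 100) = (x - 5)^2*(x^2 - x - 20) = (x - 5)^3*(x + 4)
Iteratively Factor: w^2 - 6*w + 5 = (w - 1)*(w - 5)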